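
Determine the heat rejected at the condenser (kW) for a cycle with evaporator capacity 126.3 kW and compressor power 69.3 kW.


Q_cond = Q_evap + W
Q_cond = 126.3 + 69.3
Q_cond = 195.6 kW

195.6


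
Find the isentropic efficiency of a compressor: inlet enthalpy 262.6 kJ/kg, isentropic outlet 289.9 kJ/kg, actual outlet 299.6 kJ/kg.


dh_ideal = 289.9 - 262.6 = 27.3 kJ/kg
dh_actual = 299.6 - 262.6 = 37.0 kJ/kg
eta_s = dh_ideal / dh_actual = 27.3 / 37.0
eta_s = 0.7378

0.7378


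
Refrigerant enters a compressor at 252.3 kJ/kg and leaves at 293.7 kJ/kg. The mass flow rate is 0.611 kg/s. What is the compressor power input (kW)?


dh = 293.7 - 252.3 = 41.4 kJ/kg
W = m_dot * dh = 0.611 * 41.4 = 25.3 kW

25.3


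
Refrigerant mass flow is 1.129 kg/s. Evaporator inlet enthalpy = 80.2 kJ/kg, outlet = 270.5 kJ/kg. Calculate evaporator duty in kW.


dh = 270.5 - 80.2 = 190.3 kJ/kg
Q_evap = m_dot * dh = 1.129 * 190.3
Q_evap = 214.85 kW

214.85


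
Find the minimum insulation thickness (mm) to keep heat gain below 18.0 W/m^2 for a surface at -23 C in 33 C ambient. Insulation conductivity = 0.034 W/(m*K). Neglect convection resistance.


dT = 33 - (-23) = 56 K
thickness = k * dT / q_max * 1000
thickness = 0.034 * 56 / 18.0 * 1000
thickness = 105.8 mm

105.8


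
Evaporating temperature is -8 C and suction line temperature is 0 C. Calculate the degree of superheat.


Superheat = T_suction - T_evap
Superheat = 0 - (-8)
Superheat = 8 K

8


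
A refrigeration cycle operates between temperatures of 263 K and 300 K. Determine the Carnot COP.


dT = 300 - 263 = 37 K
COP_carnot = T_cold / dT = 263 / 37
COP_carnot = 7.108

7.108


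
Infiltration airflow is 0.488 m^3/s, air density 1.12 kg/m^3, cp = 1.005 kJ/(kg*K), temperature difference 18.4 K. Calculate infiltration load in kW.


Q = V_dot * rho * cp * dT
Q = 0.488 * 1.12 * 1.005 * 18.4
Q = 10.107 kW

10.107


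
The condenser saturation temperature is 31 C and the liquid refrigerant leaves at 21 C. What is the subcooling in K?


Subcooling = T_cond - T_liquid
Subcooling = 31 - 21
Subcooling = 10 K

10


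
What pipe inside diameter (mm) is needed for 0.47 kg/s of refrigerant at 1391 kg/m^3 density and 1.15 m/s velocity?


A = m_dot / (rho * v) = 0.47 / (1391 * 1.15) = 0.0002938142719 m^2
d = sqrt(4*A/pi) * 1000
d = 19.3 mm

19.3


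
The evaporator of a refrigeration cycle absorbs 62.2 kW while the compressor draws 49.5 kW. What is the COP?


COP = Q_evap / W
COP = 62.2 / 49.5
COP = 1.257

1.257


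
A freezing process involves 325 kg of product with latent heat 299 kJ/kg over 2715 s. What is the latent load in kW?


Q_lat = m * h_fg / t
Q_lat = 325 * 299 / 2715
Q_lat = 35.79 kW

35.79


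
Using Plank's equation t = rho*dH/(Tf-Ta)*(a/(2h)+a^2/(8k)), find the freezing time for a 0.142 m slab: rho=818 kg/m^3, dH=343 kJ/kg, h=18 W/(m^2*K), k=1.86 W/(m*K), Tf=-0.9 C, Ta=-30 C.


dT = -0.9 - (-30) = 29.1 K
term1 = a/(2h) = 0.142/(2*18) = 0.003944444444
term2 = a^2/(8k) = 0.142^2/(8*1.86) = 0.001355107527
t = rho*dH*1000/dT * (term1 + term2)
t = 818*343*1000/29.1 * (0.003944444444 + 0.001355107527)
t = 51097 s

51097


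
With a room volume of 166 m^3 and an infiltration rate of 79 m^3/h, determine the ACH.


ACH = flow / volume
ACH = 79 / 166
ACH = 0.476

0.476


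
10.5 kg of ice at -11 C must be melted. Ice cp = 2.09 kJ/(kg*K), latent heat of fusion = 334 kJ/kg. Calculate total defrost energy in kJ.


Sensible heat = cp * dT = 2.09 * 11 = 22.99 kJ/kg
Total per kg = 22.99 + 334 = 356.99 kJ/kg
Q = m * total = 10.5 * 356.99
Q = 3748.4 kJ

3748.4


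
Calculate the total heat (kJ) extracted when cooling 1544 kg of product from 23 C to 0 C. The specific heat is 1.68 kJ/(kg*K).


dT = 23 - (0) = 23 K
Q = m * cp * dT = 1544 * 1.68 * 23
Q = 59660 kJ

59660


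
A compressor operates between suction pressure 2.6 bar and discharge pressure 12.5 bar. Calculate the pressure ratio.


PR = P_high / P_low
PR = 12.5 / 2.6
PR = 4.808

4.808


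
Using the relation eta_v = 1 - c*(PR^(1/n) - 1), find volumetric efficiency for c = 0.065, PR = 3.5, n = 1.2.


PR^(1/n) = 3.5^(1/1.2) = 2.84046889
eta_v = 1 - 0.065 * (2.84046889 - 1)
eta_v = 0.8804

0.8804


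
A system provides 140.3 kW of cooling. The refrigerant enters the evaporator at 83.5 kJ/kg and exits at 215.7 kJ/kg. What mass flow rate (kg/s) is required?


dh = 215.7 - 83.5 = 132.2 kJ/kg
m_dot = Q / dh = 140.3 / 132.2 = 1.0613 kg/s

1.0613


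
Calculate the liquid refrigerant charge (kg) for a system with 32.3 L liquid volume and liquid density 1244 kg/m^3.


Charge = V * rho / 1000
Charge = 32.3 * 1244 / 1000
Charge = 40.18 kg

40.18


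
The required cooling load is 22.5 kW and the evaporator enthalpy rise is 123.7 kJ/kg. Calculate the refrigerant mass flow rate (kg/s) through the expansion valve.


m_dot = Q / dh
m_dot = 22.5 / 123.7
m_dot = 0.1819 kg/s

0.1819


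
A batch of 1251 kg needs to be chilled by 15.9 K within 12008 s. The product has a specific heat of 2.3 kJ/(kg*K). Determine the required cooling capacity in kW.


Q = m * cp * dT / t
Q = 1251 * 2.3 * 15.9 / 12008
Q = 3.81 kW

3.81


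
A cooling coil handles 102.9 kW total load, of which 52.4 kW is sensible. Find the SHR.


SHR = Q_sensible / Q_total
SHR = 52.4 / 102.9
SHR = 0.509

0.509


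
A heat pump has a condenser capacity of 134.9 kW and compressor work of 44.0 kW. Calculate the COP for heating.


COP_hp = Q_cond / W
COP_hp = 134.9 / 44.0
COP_hp = 3.066

3.066


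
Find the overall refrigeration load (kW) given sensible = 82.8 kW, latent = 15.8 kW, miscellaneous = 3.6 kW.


Q_total = Q_s + Q_l + Q_misc
Q_total = 82.8 + 15.8 + 3.6
Q_total = 102.2 kW

102.2


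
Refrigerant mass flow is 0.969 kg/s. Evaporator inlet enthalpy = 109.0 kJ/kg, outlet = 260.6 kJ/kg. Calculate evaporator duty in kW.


dh = 260.6 - 109.0 = 151.6 kJ/kg
Q_evap = m_dot * dh = 0.969 * 151.6
Q_evap = 146.9 kW

146.9


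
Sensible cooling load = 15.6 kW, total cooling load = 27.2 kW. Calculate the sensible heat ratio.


SHR = Q_sensible / Q_total
SHR = 15.6 / 27.2
SHR = 0.574

0.574


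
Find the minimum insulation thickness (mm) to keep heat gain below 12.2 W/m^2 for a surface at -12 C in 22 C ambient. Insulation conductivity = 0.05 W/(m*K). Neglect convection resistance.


dT = 22 - (-12) = 34 K
thickness = k * dT / q_max * 1000
thickness = 0.05 * 34 / 12.2 * 1000
thickness = 139.3 mm

139.3


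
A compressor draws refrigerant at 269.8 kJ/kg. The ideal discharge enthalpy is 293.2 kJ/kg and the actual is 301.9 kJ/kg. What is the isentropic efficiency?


dh_ideal = 293.2 - 269.8 = 23.4 kJ/kg
dh_actual = 301.9 - 269.8 = 32.1 kJ/kg
eta_s = dh_ideal / dh_actual = 23.4 / 32.1
eta_s = 0.729

0.729


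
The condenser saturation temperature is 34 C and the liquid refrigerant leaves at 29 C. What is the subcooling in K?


Subcooling = T_cond - T_liquid
Subcooling = 34 - 29
Subcooling = 5 K

5


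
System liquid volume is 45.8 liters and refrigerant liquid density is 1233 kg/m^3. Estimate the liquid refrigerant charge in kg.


Charge = V * rho / 1000
Charge = 45.8 * 1233 / 1000
Charge = 56.47 kg

56.47


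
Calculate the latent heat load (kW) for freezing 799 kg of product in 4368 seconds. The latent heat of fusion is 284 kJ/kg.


Q_lat = m * h_fg / t
Q_lat = 799 * 284 / 4368
Q_lat = 51.95 kW

51.95


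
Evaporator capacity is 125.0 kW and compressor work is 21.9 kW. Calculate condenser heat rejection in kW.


Q_cond = Q_evap + W
Q_cond = 125.0 + 21.9
Q_cond = 146.9 kW

146.9


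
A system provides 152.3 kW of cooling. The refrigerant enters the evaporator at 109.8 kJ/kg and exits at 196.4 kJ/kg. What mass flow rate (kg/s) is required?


dh = 196.4 - 109.8 = 86.6 kJ/kg
m_dot = Q / dh = 152.3 / 86.6 = 1.7587 kg/s

1.7587


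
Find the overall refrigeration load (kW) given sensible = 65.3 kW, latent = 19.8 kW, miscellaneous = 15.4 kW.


Q_total = Q_s + Q_l + Q_misc
Q_total = 65.3 + 19.8 + 15.4
Q_total = 100.5 kW

100.5


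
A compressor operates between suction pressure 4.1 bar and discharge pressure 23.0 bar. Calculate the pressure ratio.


PR = P_high / P_low
PR = 23.0 / 4.1
PR = 5.61

5.61


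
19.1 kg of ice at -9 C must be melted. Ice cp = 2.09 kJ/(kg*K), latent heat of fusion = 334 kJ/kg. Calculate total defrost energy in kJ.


Sensible heat = cp * dT = 2.09 * 9 = 18.81 kJ/kg
Total per kg = 18.81 + 334 = 352.81 kJ/kg
Q = m * total = 19.1 * 352.81
Q = 6738.7 kJ

6738.7


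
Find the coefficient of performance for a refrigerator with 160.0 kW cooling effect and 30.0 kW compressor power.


COP = Q_evap / W
COP = 160.0 / 30.0
COP = 5.333

5.333


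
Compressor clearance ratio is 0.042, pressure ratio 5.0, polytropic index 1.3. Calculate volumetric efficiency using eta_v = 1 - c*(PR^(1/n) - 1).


PR^(1/n) = 5.0^(1/1.3) = 3.44880972
eta_v = 1 - 0.042 * (3.44880972 - 1)
eta_v = 0.8971

0.8971


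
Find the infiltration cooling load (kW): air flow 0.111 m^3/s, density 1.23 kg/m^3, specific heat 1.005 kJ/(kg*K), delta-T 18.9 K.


Q = V_dot * rho * cp * dT
Q = 0.111 * 1.23 * 1.005 * 18.9
Q = 2.593 kW

2.593


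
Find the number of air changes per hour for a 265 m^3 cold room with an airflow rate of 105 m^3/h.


ACH = flow / volume
ACH = 105 / 265
ACH = 0.396

0.396


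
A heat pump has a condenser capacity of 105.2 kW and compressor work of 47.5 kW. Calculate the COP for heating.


COP_hp = Q_cond / W
COP_hp = 105.2 / 47.5
COP_hp = 2.215

2.215


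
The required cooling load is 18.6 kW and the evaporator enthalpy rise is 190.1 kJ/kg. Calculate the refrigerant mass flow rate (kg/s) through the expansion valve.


m_dot = Q / dh
m_dot = 18.6 / 190.1
m_dot = 0.0978 kg/s

0.0978


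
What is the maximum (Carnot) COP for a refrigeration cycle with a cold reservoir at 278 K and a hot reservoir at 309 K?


dT = 309 - 278 = 31 K
COP_carnot = T_cold / dT = 278 / 31
COP_carnot = 8.968

8.968


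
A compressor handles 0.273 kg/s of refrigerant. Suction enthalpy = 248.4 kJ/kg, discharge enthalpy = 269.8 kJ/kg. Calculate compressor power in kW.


dh = 269.8 - 248.4 = 21.4 kJ/kg
W = m_dot * dh = 0.273 * 21.4 = 5.84 kW

5.84


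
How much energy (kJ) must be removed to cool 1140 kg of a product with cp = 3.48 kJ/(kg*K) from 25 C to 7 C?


dT = 25 - (7) = 18 K
Q = m * cp * dT = 1140 * 3.48 * 18
Q = 71410 kJ

71410


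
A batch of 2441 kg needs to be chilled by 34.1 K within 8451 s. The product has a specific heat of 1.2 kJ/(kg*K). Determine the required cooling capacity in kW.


Q = m * cp * dT / t
Q = 2441 * 1.2 * 34.1 / 8451
Q = 11.819 kW

11.819


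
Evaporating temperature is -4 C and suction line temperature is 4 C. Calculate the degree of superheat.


Superheat = T_suction - T_evap
Superheat = 4 - (-4)
Superheat = 8 K

8


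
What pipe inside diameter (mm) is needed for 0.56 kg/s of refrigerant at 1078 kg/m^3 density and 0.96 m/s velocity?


A = m_dot / (rho * v) = 0.56 / (1078 * 0.96) = 0.0005411255411 m^2
d = sqrt(4*A/pi) * 1000
d = 26.2 mm

26.2


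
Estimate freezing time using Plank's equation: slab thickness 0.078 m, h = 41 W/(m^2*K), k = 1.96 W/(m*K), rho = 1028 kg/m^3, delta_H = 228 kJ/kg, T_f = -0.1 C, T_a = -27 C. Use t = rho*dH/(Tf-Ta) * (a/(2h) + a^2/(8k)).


dT = -0.1 - (-27) = 26.9 K
term1 = a/(2h) = 0.078/(2*41) = 0.0009512195122
term2 = a^2/(8k) = 0.078^2/(8*1.96) = 0.0003880102041
t = rho*dH*1000/dT * (term1 + term2)
t = 1028*228*1000/26.9 * (0.0009512195122 + 0.0003880102041)
t = 11669 s

11669


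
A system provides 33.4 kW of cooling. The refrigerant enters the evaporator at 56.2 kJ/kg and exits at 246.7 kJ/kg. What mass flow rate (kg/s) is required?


dh = 246.7 - 56.2 = 190.5 kJ/kg
m_dot = Q / dh = 33.4 / 190.5 = 0.1753 kg/s

0.1753


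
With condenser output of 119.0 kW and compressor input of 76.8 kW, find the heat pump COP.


COP_hp = Q_cond / W
COP_hp = 119.0 / 76.8
COP_hp = 1.549

1.549


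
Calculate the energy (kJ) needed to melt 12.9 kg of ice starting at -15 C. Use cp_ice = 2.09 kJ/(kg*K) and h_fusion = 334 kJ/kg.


Sensible heat = cp * dT = 2.09 * 15 = 31.35 kJ/kg
Total per kg = 31.35 + 334 = 365.35 kJ/kg
Q = m * total = 12.9 * 365.35
Q = 4713.0 kJ

4713.0


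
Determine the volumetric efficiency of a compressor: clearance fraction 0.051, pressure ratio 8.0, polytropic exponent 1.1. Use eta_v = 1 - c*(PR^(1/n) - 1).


PR^(1/n) = 8.0^(1/1.1) = 6.62202624
eta_v = 1 - 0.051 * (6.62202624 - 1)
eta_v = 0.7133

0.7133


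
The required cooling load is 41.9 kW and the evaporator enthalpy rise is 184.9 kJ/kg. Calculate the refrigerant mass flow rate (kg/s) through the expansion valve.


m_dot = Q / dh
m_dot = 41.9 / 184.9
m_dot = 0.2266 kg/s

0.2266


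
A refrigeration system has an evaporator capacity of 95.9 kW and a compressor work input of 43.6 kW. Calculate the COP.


COP = Q_evap / W
COP = 95.9 / 43.6
COP = 2.2

2.2


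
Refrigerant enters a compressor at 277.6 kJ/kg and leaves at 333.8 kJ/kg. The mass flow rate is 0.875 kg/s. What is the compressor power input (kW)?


dh = 333.8 - 277.6 = 56.2 kJ/kg
W = m_dot * dh = 0.875 * 56.2 = 49.18 kW

49.18


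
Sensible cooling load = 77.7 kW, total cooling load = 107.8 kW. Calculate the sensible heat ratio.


SHR = Q_sensible / Q_total
SHR = 77.7 / 107.8
SHR = 0.721

0.721


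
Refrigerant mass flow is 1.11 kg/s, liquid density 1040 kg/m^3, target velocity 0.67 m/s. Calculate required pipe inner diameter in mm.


A = m_dot / (rho * v) = 1.11 / (1040 * 0.67) = 0.001592996556 m^2
d = sqrt(4*A/pi) * 1000
d = 45.0 mm

45.0


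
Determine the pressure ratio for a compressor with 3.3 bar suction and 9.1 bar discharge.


PR = P_high / P_low
PR = 9.1 / 3.3
PR = 2.758

2.758


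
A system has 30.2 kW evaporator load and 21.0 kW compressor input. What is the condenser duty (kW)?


Q_cond = Q_evap + W
Q_cond = 30.2 + 21.0
Q_cond = 51.2 kW

51.2


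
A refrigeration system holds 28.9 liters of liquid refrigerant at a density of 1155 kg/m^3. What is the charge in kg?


Charge = V * rho / 1000
Charge = 28.9 * 1155 / 1000
Charge = 33.38 kg

33.38


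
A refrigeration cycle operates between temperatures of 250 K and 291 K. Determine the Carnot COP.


dT = 291 - 250 = 41 K
COP_carnot = T_cold / dT = 250 / 41
COP_carnot = 6.098

6.098


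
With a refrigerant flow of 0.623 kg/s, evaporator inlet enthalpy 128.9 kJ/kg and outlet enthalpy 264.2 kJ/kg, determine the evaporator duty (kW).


dh = 264.2 - 128.9 = 135.3 kJ/kg
Q_evap = m_dot * dh = 0.623 * 135.3
Q_evap = 84.29 kW

84.29


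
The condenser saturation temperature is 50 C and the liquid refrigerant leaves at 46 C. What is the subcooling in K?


Subcooling = T_cond - T_liquid
Subcooling = 50 - 46
Subcooling = 4 K

4


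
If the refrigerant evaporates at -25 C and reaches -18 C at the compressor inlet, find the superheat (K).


Superheat = T_suction - T_evap
Superheat = -18 - (-25)
Superheat = 7 K

7


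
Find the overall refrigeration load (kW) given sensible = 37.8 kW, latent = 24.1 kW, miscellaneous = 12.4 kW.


Q_total = Q_s + Q_l + Q_misc
Q_total = 37.8 + 24.1 + 12.4
Q_total = 74.3 kW

74.3


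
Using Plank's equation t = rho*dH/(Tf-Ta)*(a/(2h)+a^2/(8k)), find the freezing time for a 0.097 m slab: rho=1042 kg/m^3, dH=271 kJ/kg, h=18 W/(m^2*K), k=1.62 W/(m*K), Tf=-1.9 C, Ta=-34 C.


dT = -1.9 - (-34) = 32.1 K
term1 = a/(2h) = 0.097/(2*18) = 0.002694444444
term2 = a^2/(8k) = 0.097^2/(8*1.62) = 0.0007260030864
t = rho*dH*1000/dT * (term1 + term2)
t = 1042*271*1000/32.1 * (0.002694444444 + 0.0007260030864)
t = 30089 s

30089


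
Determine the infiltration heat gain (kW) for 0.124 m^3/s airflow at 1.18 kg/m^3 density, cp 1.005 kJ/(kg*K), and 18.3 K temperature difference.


Q = V_dot * rho * cp * dT
Q = 0.124 * 1.18 * 1.005 * 18.3
Q = 2.691 kW

2.691


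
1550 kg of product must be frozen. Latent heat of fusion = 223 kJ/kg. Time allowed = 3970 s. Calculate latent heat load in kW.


Q_lat = m * h_fg / t
Q_lat = 1550 * 223 / 3970
Q_lat = 87.07 kW

87.07


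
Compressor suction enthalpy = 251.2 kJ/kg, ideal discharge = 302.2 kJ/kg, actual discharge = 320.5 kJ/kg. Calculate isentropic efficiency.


dh_ideal = 302.2 - 251.2 = 51.0 kJ/kg
dh_actual = 320.5 - 251.2 = 69.3 kJ/kg
eta_s = dh_ideal / dh_actual = 51.0 / 69.3
eta_s = 0.7359

0.7359


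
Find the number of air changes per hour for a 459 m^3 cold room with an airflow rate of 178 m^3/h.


ACH = flow / volume
ACH = 178 / 459
ACH = 0.388

0.388


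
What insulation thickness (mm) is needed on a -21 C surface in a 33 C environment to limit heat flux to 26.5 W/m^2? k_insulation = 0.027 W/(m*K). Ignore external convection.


dT = 33 - (-21) = 54 K
thickness = k * dT / q_max * 1000
thickness = 0.027 * 54 / 26.5 * 1000
thickness = 55.0 mm

55.0


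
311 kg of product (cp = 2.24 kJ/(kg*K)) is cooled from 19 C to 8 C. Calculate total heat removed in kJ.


dT = 19 - (8) = 11 K
Q = m * cp * dT = 311 * 2.24 * 11
Q = 7663 kJ

7663


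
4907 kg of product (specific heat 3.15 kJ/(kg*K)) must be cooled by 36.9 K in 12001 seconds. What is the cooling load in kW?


Q = m * cp * dT / t
Q = 4907 * 3.15 * 36.9 / 12001
Q = 47.526 kW

47.526


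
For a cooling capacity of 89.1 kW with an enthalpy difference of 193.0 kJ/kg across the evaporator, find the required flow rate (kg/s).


m_dot = Q / dh
m_dot = 89.1 / 193.0
m_dot = 0.4617 kg/s

0.4617


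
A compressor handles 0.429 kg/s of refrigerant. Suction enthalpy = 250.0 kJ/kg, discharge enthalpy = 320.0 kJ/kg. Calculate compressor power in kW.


dh = 320.0 - 250.0 = 70.0 kJ/kg
W = m_dot * dh = 0.429 * 70.0 = 30.03 kW

30.03


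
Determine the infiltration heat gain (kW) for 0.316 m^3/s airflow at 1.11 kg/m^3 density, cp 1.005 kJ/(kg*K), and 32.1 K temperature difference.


Q = V_dot * rho * cp * dT
Q = 0.316 * 1.11 * 1.005 * 32.1
Q = 11.316 kW

11.316


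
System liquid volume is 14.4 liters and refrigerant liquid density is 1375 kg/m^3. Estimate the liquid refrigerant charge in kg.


Charge = V * rho / 1000
Charge = 14.4 * 1375 / 1000
Charge = 19.8 kg

19.8


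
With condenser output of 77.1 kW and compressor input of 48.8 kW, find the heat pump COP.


COP_hp = Q_cond / W
COP_hp = 77.1 / 48.8
COP_hp = 1.58

1.58


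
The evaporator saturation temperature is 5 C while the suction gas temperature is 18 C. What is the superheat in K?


Superheat = T_suction - T_evap
Superheat = 18 - (5)
Superheat = 13 K

13


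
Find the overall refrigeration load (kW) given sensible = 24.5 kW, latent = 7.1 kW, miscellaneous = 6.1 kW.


Q_total = Q_s + Q_l + Q_misc
Q_total = 24.5 + 7.1 + 6.1
Q_total = 37.7 kW

37.7


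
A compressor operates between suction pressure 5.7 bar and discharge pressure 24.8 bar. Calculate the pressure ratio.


PR = P_high / P_low
PR = 24.8 / 5.7
PR = 4.351

4.351


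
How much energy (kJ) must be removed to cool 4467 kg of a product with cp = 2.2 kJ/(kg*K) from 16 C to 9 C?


dT = 16 - (9) = 7 K
Q = m * cp * dT = 4467 * 2.2 * 7
Q = 68792 kJ

68792


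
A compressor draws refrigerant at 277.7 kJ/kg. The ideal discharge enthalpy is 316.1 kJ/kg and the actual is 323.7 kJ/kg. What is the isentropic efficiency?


dh_ideal = 316.1 - 277.7 = 38.4 kJ/kg
dh_actual = 323.7 - 277.7 = 46.0 kJ/kg
eta_s = dh_ideal / dh_actual = 38.4 / 46.0
eta_s = 0.8348

0.8348


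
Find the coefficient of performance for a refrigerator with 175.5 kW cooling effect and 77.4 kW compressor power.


COP = Q_evap / W
COP = 175.5 / 77.4
COP = 2.267

2.267


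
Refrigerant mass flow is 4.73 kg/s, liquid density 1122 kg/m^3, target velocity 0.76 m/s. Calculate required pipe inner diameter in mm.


A = m_dot / (rho * v) = 4.73 / (1122 * 0.76) = 0.005546955624 m^2
d = sqrt(4*A/pi) * 1000
d = 84.0 mm

84.0


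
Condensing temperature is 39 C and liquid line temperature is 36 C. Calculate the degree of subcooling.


Subcooling = T_cond - T_liquid
Subcooling = 39 - 36
Subcooling = 3 K

3


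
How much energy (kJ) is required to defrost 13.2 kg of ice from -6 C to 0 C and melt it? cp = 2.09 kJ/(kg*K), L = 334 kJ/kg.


Sensible heat = cp * dT = 2.09 * 6 = 12.54 kJ/kg
Total per kg = 12.54 + 334 = 346.54 kJ/kg
Q = m * total = 13.2 * 346.54
Q = 4574.3 kJ

4574.3


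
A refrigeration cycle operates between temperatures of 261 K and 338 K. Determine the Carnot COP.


dT = 338 - 261 = 77 K
COP_carnot = T_cold / dT = 261 / 77
COP_carnot = 3.39

3.39


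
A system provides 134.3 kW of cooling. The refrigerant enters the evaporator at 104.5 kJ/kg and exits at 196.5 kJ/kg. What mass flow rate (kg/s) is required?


dh = 196.5 - 104.5 = 92.0 kJ/kg
m_dot = Q / dh = 134.3 / 92.0 = 1.4598 kg/s

1.4598


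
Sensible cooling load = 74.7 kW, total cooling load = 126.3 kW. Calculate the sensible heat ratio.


SHR = Q_sensible / Q_total
SHR = 74.7 / 126.3
SHR = 0.591

0.591


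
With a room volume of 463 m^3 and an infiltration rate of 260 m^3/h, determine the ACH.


ACH = flow / volume
ACH = 260 / 463
ACH = 0.562

0.562


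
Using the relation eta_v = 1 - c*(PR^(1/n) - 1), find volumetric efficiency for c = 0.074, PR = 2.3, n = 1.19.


PR^(1/n) = 2.3^(1/1.19) = 2.01359893
eta_v = 1 - 0.074 * (2.01359893 - 1)
eta_v = 0.925

0.925


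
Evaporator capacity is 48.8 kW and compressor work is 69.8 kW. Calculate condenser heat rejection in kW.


Q_cond = Q_evap + W
Q_cond = 48.8 + 69.8
Q_cond = 118.6 kW

118.6


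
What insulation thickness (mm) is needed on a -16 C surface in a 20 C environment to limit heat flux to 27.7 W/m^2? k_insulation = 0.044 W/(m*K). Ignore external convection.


dT = 20 - (-16) = 36 K
thickness = k * dT / q_max * 1000
thickness = 0.044 * 36 / 27.7 * 1000
thickness = 57.2 mm

57.2


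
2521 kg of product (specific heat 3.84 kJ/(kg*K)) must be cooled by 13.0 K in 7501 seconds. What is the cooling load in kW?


Q = m * cp * dT / t
Q = 2521 * 3.84 * 13.0 / 7501
Q = 16.778 kW

16.778


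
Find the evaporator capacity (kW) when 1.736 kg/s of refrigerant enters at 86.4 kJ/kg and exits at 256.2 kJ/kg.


dh = 256.2 - 86.4 = 169.8 kJ/kg
Q_evap = m_dot * dh = 1.736 * 169.8
Q_evap = 294.77 kW

294.77


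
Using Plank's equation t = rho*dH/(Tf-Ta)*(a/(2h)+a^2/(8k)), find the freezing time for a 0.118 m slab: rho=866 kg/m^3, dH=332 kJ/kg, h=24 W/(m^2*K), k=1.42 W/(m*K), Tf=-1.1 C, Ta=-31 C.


dT = -1.1 - (-31) = 29.9 K
term1 = a/(2h) = 0.118/(2*24) = 0.002458333333
term2 = a^2/(8k) = 0.118^2/(8*1.42) = 0.001225704225
t = rho*dH*1000/dT * (term1 + term2)
t = 866*332*1000/29.9 * (0.002458333333 + 0.001225704225)
t = 35425 s

35425


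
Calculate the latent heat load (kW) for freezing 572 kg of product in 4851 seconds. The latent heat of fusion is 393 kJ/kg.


Q_lat = m * h_fg / t
Q_lat = 572 * 393 / 4851
Q_lat = 46.34 kW

46.34


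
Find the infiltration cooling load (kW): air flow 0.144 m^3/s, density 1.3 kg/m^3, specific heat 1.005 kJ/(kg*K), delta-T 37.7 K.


Q = V_dot * rho * cp * dT
Q = 0.144 * 1.3 * 1.005 * 37.7
Q = 7.093 kW

7.093


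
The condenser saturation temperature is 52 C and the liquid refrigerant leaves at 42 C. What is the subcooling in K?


Subcooling = T_cond - T_liquid
Subcooling = 52 - 42
Subcooling = 10 K

10


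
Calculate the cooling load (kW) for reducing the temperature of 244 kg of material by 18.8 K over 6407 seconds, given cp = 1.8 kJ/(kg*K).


Q = m * cp * dT / t
Q = 244 * 1.8 * 18.8 / 6407
Q = 1.289 kW

1.289


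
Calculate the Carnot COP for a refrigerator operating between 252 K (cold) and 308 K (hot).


dT = 308 - 252 = 56 K
COP_carnot = T_cold / dT = 252 / 56
COP_carnot = 4.5

4.5


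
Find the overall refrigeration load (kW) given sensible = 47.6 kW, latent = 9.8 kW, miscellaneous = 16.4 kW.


Q_total = Q_s + Q_l + Q_misc
Q_total = 47.6 + 9.8 + 16.4
Q_total = 73.8 kW

73.8


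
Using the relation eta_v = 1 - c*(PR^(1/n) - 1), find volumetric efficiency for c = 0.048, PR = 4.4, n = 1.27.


PR^(1/n) = 4.4^(1/1.27) = 3.21111346
eta_v = 1 - 0.048 * (3.21111346 - 1)
eta_v = 0.8939

0.8939


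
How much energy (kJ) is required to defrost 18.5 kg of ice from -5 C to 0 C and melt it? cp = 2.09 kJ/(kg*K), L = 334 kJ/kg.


Sensible heat = cp * dT = 2.09 * 5 = 10.45 kJ/kg
Total per kg = 10.45 + 334 = 344.45 kJ/kg
Q = m * total = 18.5 * 344.45
Q = 6372.3 kJ

6372.3


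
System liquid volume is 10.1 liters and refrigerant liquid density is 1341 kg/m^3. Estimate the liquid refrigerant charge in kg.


Charge = V * rho / 1000
Charge = 10.1 * 1341 / 1000
Charge = 13.54 kg

13.54


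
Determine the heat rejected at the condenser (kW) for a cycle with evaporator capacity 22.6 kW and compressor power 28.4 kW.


Q_cond = Q_evap + W
Q_cond = 22.6 + 28.4
Q_cond = 51.0 kW

51.0


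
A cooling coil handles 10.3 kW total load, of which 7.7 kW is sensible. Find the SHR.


SHR = Q_sensible / Q_total
SHR = 7.7 / 10.3
SHR = 0.748

0.748


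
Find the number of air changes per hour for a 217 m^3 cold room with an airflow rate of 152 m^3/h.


ACH = flow / volume
ACH = 152 / 217
ACH = 0.7

0.7


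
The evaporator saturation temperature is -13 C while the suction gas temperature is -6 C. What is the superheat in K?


Superheat = T_suction - T_evap
Superheat = -6 - (-13)
Superheat = 7 K

7


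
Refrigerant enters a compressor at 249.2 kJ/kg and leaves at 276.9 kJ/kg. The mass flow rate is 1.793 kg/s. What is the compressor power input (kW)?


dh = 276.9 - 249.2 = 27.7 kJ/kg
W = m_dot * dh = 1.793 * 27.7 = 49.67 kW

49.67


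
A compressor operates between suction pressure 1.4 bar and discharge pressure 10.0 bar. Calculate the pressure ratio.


PR = P_high / P_low
PR = 10.0 / 1.4
PR = 7.143

7.143


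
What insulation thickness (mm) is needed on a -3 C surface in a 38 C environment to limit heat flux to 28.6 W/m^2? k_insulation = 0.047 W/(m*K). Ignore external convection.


dT = 38 - (-3) = 41 K
thickness = k * dT / q_max * 1000
thickness = 0.047 * 41 / 28.6 * 1000
thickness = 67.4 mm

67.4


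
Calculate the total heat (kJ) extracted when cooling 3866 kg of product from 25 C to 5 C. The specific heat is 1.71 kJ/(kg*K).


dT = 25 - (5) = 20 K
Q = m * cp * dT = 3866 * 1.71 * 20
Q = 132217 kJ

132217


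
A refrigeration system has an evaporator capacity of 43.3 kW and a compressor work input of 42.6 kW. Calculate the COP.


COP = Q_evap / W
COP = 43.3 / 42.6
COP = 1.016

1.016


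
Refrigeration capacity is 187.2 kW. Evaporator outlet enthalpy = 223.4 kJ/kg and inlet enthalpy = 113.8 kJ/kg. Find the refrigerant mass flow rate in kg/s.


dh = 223.4 - 113.8 = 109.6 kJ/kg
m_dot = Q / dh = 187.2 / 109.6 = 1.708 kg/s

1.708


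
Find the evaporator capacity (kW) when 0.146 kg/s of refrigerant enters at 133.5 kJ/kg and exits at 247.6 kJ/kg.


dh = 247.6 - 133.5 = 114.1 kJ/kg
Q_evap = m_dot * dh = 0.146 * 114.1
Q_evap = 16.66 kW

16.66


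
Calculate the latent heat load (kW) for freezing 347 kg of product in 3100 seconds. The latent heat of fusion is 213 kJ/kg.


Q_lat = m * h_fg / t
Q_lat = 347 * 213 / 3100
Q_lat = 23.84 kW

23.84


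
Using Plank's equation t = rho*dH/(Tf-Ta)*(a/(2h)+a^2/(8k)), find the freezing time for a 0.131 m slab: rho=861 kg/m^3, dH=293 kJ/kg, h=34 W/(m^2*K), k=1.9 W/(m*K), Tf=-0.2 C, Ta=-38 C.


dT = -0.2 - (-38) = 37.8 K
term1 = a/(2h) = 0.131/(2*34) = 0.001926470588
term2 = a^2/(8k) = 0.131^2/(8*1.9) = 0.001129013158
t = rho*dH*1000/dT * (term1 + term2)
t = 861*293*1000/37.8 * (0.001926470588 + 0.001129013158)
t = 20392 s

20392


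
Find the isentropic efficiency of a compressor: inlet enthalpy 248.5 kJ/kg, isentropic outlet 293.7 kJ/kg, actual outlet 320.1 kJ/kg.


dh_ideal = 293.7 - 248.5 = 45.2 kJ/kg
dh_actual = 320.1 - 248.5 = 71.6 kJ/kg
eta_s = dh_ideal / dh_actual = 45.2 / 71.6
eta_s = 0.6313

0.6313


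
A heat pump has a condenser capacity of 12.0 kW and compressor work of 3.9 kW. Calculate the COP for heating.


COP_hp = Q_cond / W
COP_hp = 12.0 / 3.9
COP_hp = 3.077

3.077


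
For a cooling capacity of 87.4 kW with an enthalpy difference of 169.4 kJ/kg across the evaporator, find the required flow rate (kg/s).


m_dot = Q / dh
m_dot = 87.4 / 169.4
m_dot = 0.5159 kg/s

0.5159


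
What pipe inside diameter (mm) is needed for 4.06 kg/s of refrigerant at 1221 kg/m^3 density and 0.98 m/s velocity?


A = m_dot / (rho * v) = 4.06 / (1221 * 0.98) = 0.003393003393 m^2
d = sqrt(4*A/pi) * 1000
d = 65.7 mm

65.7


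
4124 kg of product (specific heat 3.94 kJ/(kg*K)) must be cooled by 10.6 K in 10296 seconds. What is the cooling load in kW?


Q = m * cp * dT / t
Q = 4124 * 3.94 * 10.6 / 10296
Q = 16.728 kW

16.728


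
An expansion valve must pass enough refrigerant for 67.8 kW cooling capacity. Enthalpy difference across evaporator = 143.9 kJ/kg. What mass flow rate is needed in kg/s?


m_dot = Q / dh
m_dot = 67.8 / 143.9
m_dot = 0.4712 kg/s

0.4712


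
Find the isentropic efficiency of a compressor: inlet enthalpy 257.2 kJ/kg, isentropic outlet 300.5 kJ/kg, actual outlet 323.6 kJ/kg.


dh_ideal = 300.5 - 257.2 = 43.3 kJ/kg
dh_actual = 323.6 - 257.2 = 66.4 kJ/kg
eta_s = dh_ideal / dh_actual = 43.3 / 66.4
eta_s = 0.6521

0.6521


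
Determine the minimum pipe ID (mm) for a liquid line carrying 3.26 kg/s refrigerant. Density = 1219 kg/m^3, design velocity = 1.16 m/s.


A = m_dot / (rho * v) = 3.26 / (1219 * 1.16) = 0.002305451048 m^2
d = sqrt(4*A/pi) * 1000
d = 54.2 mm

54.2


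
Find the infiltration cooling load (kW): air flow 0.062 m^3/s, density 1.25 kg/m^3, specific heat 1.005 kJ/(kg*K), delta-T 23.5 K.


Q = V_dot * rho * cp * dT
Q = 0.062 * 1.25 * 1.005 * 23.5
Q = 1.83 kW

1.83


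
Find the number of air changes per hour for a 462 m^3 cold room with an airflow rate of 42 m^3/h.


ACH = flow / volume
ACH = 42 / 462
ACH = 0.091

0.091


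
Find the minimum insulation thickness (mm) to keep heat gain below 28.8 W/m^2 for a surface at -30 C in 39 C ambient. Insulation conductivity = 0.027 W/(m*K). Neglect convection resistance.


dT = 39 - (-30) = 69 K
thickness = k * dT / q_max * 1000
thickness = 0.027 * 69 / 28.8 * 1000
thickness = 64.7 mm

64.7


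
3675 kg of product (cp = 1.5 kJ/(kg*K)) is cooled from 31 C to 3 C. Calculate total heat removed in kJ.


dT = 31 - (3) = 28 K
Q = m * cp * dT = 3675 * 1.5 * 28
Q = 154350 kJ

154350


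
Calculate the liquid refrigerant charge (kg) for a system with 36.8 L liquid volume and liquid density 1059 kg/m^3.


Charge = V * rho / 1000
Charge = 36.8 * 1059 / 1000
Charge = 38.97 kg

38.97


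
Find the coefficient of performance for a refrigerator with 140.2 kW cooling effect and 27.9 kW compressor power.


COP = Q_evap / W
COP = 140.2 / 27.9
COP = 5.025

5.025


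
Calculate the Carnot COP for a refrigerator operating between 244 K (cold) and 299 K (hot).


dT = 299 - 244 = 55 K
COP_carnot = T_cold / dT = 244 / 55
COP_carnot = 4.436

4.436


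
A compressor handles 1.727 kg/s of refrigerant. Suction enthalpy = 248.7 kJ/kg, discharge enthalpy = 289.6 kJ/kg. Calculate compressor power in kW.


dh = 289.6 - 248.7 = 40.9 kJ/kg
W = m_dot * dh = 1.727 * 40.9 = 70.63 kW

70.63


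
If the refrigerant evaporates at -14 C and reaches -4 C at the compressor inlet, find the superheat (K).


Superheat = T_suction - T_evap
Superheat = -4 - (-14)
Superheat = 10 K

10


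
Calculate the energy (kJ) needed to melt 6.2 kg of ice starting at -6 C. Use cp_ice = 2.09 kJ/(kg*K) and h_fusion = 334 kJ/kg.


Sensible heat = cp * dT = 2.09 * 6 = 12.54 kJ/kg
Total per kg = 12.54 + 334 = 346.54 kJ/kg
Q = m * total = 6.2 * 346.54
Q = 2148.5 kJ

2148.5


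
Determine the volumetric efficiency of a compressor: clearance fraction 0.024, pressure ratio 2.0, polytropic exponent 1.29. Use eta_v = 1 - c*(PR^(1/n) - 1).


PR^(1/n) = 2.0^(1/1.29) = 1.71141993
eta_v = 1 - 0.024 * (1.71141993 - 1)
eta_v = 0.9829

0.9829


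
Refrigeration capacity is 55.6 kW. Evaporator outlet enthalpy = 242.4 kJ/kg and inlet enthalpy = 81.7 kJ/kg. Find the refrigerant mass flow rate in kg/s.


dh = 242.4 - 81.7 = 160.7 kJ/kg
m_dot = Q / dh = 55.6 / 160.7 = 0.346 kg/s

0.346


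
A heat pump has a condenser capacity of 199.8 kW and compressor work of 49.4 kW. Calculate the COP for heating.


COP_hp = Q_cond / W
COP_hp = 199.8 / 49.4
COP_hp = 4.045

4.045


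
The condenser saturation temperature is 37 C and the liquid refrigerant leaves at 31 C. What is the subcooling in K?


Subcooling = T_cond - T_liquid
Subcooling = 37 - 31
Subcooling = 6 K

6


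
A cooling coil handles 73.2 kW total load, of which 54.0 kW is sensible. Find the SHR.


SHR = Q_sensible / Q_total
SHR = 54.0 / 73.2
SHR = 0.738

0.738


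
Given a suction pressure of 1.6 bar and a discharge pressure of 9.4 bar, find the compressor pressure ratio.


PR = P_high / P_low
PR = 9.4 / 1.6
PR = 5.875

5.875


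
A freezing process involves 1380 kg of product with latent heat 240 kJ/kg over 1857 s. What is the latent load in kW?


Q_lat = m * h_fg / t
Q_lat = 1380 * 240 / 1857
Q_lat = 178.35 kW

178.35


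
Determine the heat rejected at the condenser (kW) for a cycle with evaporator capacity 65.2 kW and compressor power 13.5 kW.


Q_cond = Q_evap + W
Q_cond = 65.2 + 13.5
Q_cond = 78.7 kW

78.7


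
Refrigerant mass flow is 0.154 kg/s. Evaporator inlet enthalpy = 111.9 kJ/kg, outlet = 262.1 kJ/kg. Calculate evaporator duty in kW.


dh = 262.1 - 111.9 = 150.2 kJ/kg
Q_evap = m_dot * dh = 0.154 * 150.2
Q_evap = 23.13 kW

23.13


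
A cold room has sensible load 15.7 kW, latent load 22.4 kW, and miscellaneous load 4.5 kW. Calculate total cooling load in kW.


Q_total = Q_s + Q_l + Q_misc
Q_total = 15.7 + 22.4 + 4.5
Q_total = 42.6 kW

42.6


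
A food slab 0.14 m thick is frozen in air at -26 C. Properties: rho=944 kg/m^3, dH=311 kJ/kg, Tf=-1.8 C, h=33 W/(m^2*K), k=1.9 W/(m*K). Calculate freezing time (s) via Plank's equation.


dT = -1.8 - (-26) = 24.2 K
term1 = a/(2h) = 0.14/(2*33) = 0.002121212121
term2 = a^2/(8k) = 0.14^2/(8*1.9) = 0.001289473684
t = rho*dH*1000/dT * (term1 + term2)
t = 944*311*1000/24.2 * (0.002121212121 + 0.001289473684)
t = 41377 s

41377


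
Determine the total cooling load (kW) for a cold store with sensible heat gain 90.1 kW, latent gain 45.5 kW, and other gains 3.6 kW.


Q_total = Q_s + Q_l + Q_misc
Q_total = 90.1 + 45.5 + 3.6
Q_total = 139.2 kW

139.2


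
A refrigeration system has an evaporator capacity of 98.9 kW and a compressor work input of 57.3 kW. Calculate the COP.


COP = Q_evap / W
COP = 98.9 / 57.3
COP = 1.726

1.726


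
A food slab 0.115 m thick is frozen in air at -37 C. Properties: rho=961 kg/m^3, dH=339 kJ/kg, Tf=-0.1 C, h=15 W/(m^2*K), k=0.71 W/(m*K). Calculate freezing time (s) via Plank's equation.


dT = -0.1 - (-37) = 36.9 K
term1 = a/(2h) = 0.115/(2*15) = 0.003833333333
term2 = a^2/(8k) = 0.115^2/(8*0.71) = 0.00232834507
t = rho*dH*1000/dT * (term1 + term2)
t = 961*339*1000/36.9 * (0.003833333333 + 0.00232834507)
t = 54400 s

54400


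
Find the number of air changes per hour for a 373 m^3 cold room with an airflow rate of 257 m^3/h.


ACH = flow / volume
ACH = 257 / 373
ACH = 0.689

0.689


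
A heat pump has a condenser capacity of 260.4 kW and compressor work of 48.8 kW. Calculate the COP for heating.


COP_hp = Q_cond / W
COP_hp = 260.4 / 48.8
COP_hp = 5.336

5.336


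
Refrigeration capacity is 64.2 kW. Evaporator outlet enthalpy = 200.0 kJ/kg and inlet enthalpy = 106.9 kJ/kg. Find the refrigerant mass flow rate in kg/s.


dh = 200.0 - 106.9 = 93.1 kJ/kg
m_dot = Q / dh = 64.2 / 93.1 = 0.6896 kg/s

0.6896


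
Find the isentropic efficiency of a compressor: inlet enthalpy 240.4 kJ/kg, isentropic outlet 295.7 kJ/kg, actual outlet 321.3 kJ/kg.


dh_ideal = 295.7 - 240.4 = 55.3 kJ/kg
dh_actual = 321.3 - 240.4 = 80.9 kJ/kg
eta_s = dh_ideal / dh_actual = 55.3 / 80.9
eta_s = 0.6836

0.6836


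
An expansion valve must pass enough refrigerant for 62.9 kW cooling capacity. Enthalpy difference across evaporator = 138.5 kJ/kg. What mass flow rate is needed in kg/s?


m_dot = Q / dh
m_dot = 62.9 / 138.5
m_dot = 0.4542 kg/s

0.4542


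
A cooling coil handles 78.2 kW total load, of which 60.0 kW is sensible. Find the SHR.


SHR = Q_sensible / Q_total
SHR = 60.0 / 78.2
SHR = 0.767

0.767


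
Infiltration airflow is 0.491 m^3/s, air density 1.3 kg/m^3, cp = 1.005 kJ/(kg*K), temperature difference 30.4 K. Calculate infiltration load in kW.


Q = V_dot * rho * cp * dT
Q = 0.491 * 1.3 * 1.005 * 30.4
Q = 19.501 kW

19.501


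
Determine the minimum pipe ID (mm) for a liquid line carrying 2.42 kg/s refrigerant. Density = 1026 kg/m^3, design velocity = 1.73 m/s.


A = m_dot / (rho * v) = 2.42 / (1026 * 1.73) = 0.001363395644 m^2
d = sqrt(4*A/pi) * 1000
d = 41.7 mm

41.7


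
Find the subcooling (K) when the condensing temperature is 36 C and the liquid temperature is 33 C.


Subcooling = T_cond - T_liquid
Subcooling = 36 - 33
Subcooling = 3 K

3


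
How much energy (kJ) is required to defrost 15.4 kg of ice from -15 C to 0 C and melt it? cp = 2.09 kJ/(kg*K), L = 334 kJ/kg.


Sensible heat = cp * dT = 2.09 * 15 = 31.35 kJ/kg
Total per kg = 31.35 + 334 = 365.35 kJ/kg
Q = m * total = 15.4 * 365.35
Q = 5626.4 kJ

5626.4


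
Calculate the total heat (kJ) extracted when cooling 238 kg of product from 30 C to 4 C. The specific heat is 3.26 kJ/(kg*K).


dT = 30 - (4) = 26 K
Q = m * cp * dT = 238 * 3.26 * 26
Q = 20173 kJ

20173


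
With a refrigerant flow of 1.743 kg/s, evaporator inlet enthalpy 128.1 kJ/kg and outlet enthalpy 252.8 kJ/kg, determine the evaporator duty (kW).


dh = 252.8 - 128.1 = 124.7 kJ/kg
Q_evap = m_dot * dh = 1.743 * 124.7
Q_evap = 217.35 kW

217.35


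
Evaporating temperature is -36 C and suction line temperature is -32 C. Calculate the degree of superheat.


Superheat = T_suction - T_evap
Superheat = -32 - (-36)
Superheat = 4 K

4


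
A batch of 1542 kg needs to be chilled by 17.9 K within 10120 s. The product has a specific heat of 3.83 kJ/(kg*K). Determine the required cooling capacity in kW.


Q = m * cp * dT / t
Q = 1542 * 3.83 * 17.9 / 10120
Q = 10.446 kW

10.446


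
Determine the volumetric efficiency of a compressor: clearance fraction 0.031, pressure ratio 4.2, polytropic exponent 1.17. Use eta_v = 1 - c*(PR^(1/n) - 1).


PR^(1/n) = 4.2^(1/1.17) = 3.4095079
eta_v = 1 - 0.031 * (3.4095079 - 1)
eta_v = 0.9253

0.9253


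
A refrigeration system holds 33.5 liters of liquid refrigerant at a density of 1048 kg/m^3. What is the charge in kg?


Charge = V * rho / 1000
Charge = 33.5 * 1048 / 1000
Charge = 35.11 kg

35.11


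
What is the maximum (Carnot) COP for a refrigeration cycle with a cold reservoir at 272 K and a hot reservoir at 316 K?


dT = 316 - 272 = 44 K
COP_carnot = T_cold / dT = 272 / 44
COP_carnot = 6.182

6.182


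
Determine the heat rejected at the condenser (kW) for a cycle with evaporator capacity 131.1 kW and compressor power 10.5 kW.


Q_cond = Q_evap + W
Q_cond = 131.1 + 10.5
Q_cond = 141.6 kW

141.6


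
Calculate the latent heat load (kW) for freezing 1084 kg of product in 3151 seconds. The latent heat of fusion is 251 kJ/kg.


Q_lat = m * h_fg / t
Q_lat = 1084 * 251 / 3151
Q_lat = 86.35 kW

86.35


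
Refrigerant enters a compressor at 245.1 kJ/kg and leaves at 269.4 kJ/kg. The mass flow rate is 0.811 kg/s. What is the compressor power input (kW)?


dh = 269.4 - 245.1 = 24.3 kJ/kg
W = m_dot * dh = 0.811 * 24.3 = 19.71 kW

19.71
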